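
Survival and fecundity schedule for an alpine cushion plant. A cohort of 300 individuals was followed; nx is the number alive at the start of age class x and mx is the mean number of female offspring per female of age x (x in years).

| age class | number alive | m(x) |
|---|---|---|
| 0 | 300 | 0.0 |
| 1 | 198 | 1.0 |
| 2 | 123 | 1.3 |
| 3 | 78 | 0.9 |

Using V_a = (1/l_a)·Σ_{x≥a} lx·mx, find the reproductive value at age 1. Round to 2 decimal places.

lx = nx/n0 = nx/300: 1, 0.66, 0.41, 0.26
lx·mx for x ≥ 1: 0.66, 0.533, 0.234 → sum = 1.427
V_1 = 1.427 / l_1 = 1.427 / 0.66 = 2.162121… → 2.16

2.16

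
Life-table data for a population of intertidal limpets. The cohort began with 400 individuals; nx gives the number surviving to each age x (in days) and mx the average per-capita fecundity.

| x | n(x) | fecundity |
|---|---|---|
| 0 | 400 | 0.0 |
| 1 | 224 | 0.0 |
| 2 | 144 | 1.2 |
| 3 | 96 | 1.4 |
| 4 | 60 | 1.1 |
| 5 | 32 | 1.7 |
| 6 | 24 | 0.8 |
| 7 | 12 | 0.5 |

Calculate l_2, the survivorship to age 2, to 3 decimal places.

l_2 = n_2/n_0 = 144/400 = 0.36 → 0.360

0.360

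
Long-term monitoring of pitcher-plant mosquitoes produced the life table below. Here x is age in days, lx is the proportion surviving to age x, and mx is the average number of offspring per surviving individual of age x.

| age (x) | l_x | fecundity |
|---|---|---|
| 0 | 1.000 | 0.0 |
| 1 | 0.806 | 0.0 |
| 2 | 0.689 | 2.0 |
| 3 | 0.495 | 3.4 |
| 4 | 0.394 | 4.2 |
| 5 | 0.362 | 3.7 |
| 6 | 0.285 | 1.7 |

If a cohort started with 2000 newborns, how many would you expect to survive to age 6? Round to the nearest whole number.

Expected survivors = N0 · l_6 = 2000 × 0.285 = 570 → 570

570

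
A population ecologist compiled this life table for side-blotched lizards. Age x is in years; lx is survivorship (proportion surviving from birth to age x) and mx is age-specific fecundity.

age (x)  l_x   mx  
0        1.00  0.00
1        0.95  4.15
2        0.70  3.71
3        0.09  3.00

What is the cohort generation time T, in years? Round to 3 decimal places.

1.461

lx·mx: 0, 3.9425, 2.597, 0.27 → R0 = 6.8095
x·lx·mx: 0, 3.9425, 5.194, 0.81 → Σ = 9.9465
T = 9.9465 / 6.8095 = 1.46068… → 1.461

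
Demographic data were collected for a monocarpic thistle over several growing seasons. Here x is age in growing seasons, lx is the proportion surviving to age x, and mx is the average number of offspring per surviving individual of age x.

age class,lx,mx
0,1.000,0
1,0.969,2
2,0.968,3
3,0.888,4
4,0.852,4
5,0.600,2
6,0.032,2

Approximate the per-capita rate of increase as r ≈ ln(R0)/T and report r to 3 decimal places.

R0 = Σ lx·mx = 0 + 1.938 + 2.904 + 3.552 + 3.408 + 1.2 + 0.064 = 13.066
Σ x·lx·mx = 38.418; T = 38.418/13.066 = 2.9403…
r ≈ ln(R0)/T = ln(13.066)/2.9403… = 0.87406… → 0.874

0.874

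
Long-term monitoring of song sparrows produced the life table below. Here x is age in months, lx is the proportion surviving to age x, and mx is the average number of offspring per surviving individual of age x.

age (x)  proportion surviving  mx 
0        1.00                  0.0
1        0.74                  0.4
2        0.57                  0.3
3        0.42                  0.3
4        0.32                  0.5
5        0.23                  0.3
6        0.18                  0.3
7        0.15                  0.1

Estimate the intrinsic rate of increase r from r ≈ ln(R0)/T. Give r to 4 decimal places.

R0 = Σ lx·mx = 0 + 0.296 + 0.171 + 0.126 + 0.16 + 0.069 + 0.054 + 0.015 = 0.891
Σ x·lx·mx = 2.43; T = 2.43/0.891 = 2.72727…
r ≈ ln(R0)/T = ln(0.891)/2.72727… = -0.042317… → -0.0423

-0.0423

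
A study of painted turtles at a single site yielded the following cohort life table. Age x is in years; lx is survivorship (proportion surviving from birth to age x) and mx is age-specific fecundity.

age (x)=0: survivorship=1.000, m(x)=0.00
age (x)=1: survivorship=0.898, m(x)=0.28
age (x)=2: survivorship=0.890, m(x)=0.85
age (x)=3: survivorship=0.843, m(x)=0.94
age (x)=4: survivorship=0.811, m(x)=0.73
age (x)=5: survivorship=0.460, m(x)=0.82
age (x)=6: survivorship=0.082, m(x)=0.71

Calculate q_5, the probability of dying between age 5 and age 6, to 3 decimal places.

q_5 = (l_5 − l_6) / l_5 = (0.46 − 0.082) / 0.46
     = 0.378 / 0.46 = 0.821739… → 0.822

0.822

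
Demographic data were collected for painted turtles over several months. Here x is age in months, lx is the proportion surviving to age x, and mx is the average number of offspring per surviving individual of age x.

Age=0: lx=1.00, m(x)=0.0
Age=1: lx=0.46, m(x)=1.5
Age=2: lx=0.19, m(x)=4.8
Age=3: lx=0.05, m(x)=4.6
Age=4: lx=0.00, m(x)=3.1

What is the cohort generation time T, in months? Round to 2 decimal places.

1.75

lx·mx: 0, 0.69, 0.912, 0.23, 0 → R0 = 1.832
x·lx·mx: 0, 0.69, 1.824, 0.69, 0 → Σ = 3.204
T = 3.204 / 1.832 = 1.748908… → 1.75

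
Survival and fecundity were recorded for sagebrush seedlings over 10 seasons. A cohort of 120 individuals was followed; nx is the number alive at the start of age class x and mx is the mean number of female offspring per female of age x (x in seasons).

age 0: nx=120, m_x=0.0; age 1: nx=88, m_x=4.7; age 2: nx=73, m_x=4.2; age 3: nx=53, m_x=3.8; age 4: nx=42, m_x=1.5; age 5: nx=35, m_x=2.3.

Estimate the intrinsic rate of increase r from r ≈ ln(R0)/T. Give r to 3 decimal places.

1.017

lx = nx/n0 = nx/120: 1, 0.73333…, 0.60833…, 0.44167…, 0.35, 0.29167…
R0 = Σ lx·mx = 0 + 3.44667… + 2.555… + 1.67833… + 0.525 + 0.67083… = 8.875833…
Σ x·lx·mx = 19.045833…; T = 19.045833…/8.875833… = 2.14581…
r ≈ ln(R0)/T = ln(8.875833…)/2.14581… = 1.01749… → 1.017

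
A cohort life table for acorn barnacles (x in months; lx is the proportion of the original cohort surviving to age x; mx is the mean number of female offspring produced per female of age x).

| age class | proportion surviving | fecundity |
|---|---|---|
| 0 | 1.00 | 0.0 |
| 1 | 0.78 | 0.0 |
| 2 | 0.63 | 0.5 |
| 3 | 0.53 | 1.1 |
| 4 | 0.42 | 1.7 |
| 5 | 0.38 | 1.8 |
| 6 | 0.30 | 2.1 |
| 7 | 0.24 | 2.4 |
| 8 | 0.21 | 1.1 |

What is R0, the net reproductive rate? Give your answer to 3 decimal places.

3.733

lx·mx by age: 0, 0, 0.315, 0.583, 0.714, 0.684, 0.63, 0.576, 0.231
R0 = Σ lx·mx = 3.733 → 3.733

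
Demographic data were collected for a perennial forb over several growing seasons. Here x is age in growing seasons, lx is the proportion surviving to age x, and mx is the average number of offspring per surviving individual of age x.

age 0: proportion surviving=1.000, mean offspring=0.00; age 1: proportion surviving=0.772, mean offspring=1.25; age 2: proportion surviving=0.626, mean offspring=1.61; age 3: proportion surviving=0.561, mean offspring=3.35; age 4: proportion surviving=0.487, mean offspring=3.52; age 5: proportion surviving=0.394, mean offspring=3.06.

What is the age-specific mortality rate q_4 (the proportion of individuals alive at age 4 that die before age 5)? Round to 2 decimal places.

0.19

q_4 = (l_4 − l_5) / l_4 = (0.487 − 0.394) / 0.487
     = 0.093 / 0.487 = 0.190965… → 0.19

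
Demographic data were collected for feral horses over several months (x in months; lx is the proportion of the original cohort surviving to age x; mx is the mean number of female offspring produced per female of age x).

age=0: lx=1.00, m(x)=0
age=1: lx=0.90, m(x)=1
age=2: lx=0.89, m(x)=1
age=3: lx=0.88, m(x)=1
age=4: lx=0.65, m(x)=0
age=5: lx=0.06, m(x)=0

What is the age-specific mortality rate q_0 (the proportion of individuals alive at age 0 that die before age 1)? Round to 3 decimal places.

q_0 = (l_0 − l_1) / l_0 = (1 − 0.9) / 1
     = 0.1 / 1 = 0.1 → 0.100

0.100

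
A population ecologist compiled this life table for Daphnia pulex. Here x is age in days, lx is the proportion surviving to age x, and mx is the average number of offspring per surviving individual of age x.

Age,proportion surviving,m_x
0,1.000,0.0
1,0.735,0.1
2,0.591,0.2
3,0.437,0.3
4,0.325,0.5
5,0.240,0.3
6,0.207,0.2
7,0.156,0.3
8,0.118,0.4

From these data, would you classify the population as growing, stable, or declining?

R0 = Σ lx·mx = 0 + 0.0735 + 0.1182 + 0.1311 + 0.1625 + 0.072 + 0.0414 + 0.0468 + 0.0472 = 0.6927
R0 < 1, so the population is declining.

declining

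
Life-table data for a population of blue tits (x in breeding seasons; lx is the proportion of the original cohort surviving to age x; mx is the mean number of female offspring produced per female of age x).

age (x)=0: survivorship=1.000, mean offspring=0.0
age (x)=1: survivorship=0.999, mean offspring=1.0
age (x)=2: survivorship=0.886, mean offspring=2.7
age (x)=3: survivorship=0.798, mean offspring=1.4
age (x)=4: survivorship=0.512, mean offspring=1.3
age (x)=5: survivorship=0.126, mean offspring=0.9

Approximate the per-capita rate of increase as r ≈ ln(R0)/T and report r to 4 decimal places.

R0 = Σ lx·mx = 0 + 0.999 + 2.3922 + 1.1172 + 0.6656 + 0.1134 = 5.2874
Σ x·lx·mx = 12.3644; T = 12.3644/5.2874 = 2.33847…
r ≈ ln(R0)/T = ln(5.2874)/2.33847… = 0.712145… → 0.7121

0.7121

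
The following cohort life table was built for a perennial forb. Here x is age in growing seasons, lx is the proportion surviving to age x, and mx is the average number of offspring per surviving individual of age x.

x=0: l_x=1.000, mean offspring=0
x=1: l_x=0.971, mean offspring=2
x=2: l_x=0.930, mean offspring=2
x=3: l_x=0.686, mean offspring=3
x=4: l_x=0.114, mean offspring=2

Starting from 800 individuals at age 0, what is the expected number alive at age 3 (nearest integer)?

549

Expected survivors = N0 · l_3 = 800 × 0.686 = 548.8 → 549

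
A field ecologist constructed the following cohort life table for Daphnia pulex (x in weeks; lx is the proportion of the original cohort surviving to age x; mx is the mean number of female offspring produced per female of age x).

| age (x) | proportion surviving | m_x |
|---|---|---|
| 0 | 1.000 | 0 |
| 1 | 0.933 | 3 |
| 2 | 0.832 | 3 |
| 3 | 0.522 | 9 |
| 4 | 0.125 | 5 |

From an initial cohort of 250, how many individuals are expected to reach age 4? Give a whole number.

Expected survivors = N0 · l_4 = 250 × 0.125 = 31.25 → 31

31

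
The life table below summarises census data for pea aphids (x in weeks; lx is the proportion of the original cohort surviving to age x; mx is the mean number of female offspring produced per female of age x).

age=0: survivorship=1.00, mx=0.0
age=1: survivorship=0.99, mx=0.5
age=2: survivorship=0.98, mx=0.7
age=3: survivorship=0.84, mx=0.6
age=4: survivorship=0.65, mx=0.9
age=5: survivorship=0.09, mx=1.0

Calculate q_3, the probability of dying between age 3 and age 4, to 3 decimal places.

q_3 = (l_3 − l_4) / l_3 = (0.84 − 0.65) / 0.84
     = 0.19 / 0.84 = 0.22619… → 0.226

0.226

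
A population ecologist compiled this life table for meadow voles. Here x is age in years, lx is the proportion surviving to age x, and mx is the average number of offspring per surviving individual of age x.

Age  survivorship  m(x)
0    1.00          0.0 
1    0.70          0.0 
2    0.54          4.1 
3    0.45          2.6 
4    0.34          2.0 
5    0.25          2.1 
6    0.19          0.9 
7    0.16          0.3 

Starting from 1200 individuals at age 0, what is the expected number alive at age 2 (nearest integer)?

648

Expected survivors = N0 · l_2 = 1200 × 0.54 = 648 → 648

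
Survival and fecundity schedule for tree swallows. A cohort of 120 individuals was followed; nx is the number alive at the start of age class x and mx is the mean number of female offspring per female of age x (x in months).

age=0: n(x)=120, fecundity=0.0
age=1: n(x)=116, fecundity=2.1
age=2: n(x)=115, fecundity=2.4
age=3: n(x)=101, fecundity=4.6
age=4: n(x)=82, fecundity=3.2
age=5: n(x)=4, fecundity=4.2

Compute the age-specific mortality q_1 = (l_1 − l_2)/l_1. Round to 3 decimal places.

lx = nx/n0 = nx/120: 1, 0.96667…, 0.95833…, 0.84167…, 0.68333…, 0.03333…
q_1 = (l_1 − l_2) / l_1 = (0.966667… − 0.958333…) / 0.966667…
     = 0.008333… / 0.966667… = 0.008621… → 0.009

0.009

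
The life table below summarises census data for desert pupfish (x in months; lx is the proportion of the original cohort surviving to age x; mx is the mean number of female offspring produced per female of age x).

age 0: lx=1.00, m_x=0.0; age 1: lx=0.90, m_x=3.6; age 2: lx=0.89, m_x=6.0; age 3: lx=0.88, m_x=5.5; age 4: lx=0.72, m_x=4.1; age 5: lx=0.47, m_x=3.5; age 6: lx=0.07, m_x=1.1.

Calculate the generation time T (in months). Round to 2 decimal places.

2.70

lx·mx: 0, 3.24, 5.34, 4.84, 2.952, 1.645, 0.077 → R0 = 18.094
x·lx·mx: 0, 3.24, 10.68, 14.52, 11.808, 8.225, 0.462 → Σ = 48.935
T = 48.935 / 18.094 = 2.704488… → 2.70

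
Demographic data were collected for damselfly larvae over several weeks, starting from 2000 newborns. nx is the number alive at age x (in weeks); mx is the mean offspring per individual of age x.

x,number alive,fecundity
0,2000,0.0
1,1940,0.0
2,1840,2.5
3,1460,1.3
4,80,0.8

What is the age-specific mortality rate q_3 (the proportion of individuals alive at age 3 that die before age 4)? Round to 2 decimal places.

0.95

lx = nx/n0 = nx/2000: 1, 0.97, 0.92, 0.73, 0.04
q_3 = (l_3 − l_4) / l_3 = (0.73 − 0.04) / 0.73
     = 0.69 / 0.73 = 0.945205… → 0.95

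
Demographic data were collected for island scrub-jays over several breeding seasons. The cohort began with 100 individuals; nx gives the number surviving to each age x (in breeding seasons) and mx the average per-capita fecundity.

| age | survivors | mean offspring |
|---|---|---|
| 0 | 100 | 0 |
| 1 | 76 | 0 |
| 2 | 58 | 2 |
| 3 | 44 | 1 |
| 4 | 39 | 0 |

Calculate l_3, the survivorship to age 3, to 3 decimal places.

l_3 = n_3/n_0 = 44/100 = 0.44 → 0.440

0.440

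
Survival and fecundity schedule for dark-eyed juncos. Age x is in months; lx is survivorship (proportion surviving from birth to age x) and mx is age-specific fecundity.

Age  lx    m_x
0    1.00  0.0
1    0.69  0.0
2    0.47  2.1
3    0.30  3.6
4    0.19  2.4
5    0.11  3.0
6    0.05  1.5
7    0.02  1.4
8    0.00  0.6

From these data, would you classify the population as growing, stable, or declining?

growing

R0 = Σ lx·mx = 0 + 0 + 0.987 + 1.08 + 0.456 + 0.33 + 0.075 + 0.028 + 0 = 2.956
R0 > 1, so the population is growing.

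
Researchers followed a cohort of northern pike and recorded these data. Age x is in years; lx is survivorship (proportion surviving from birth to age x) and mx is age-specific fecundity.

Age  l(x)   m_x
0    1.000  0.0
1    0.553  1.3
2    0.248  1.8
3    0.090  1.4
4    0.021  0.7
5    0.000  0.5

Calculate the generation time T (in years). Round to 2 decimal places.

lx·mx: 0, 0.7189, 0.4464, 0.126, 0.0147, 0 → R0 = 1.306
x·lx·mx: 0, 0.7189, 0.8928, 0.378, 0.0588, 0 → Σ = 2.0485
T = 2.0485 / 1.306 = 1.56853… → 1.57

1.57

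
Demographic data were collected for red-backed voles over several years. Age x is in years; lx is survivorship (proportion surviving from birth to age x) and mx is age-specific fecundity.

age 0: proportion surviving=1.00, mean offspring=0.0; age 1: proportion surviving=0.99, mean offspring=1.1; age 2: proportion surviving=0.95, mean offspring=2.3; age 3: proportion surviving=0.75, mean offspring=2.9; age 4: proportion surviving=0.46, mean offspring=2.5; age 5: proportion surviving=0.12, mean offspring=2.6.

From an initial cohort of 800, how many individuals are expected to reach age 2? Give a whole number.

Expected survivors = N0 · l_2 = 800 × 0.95 = 760 → 760

760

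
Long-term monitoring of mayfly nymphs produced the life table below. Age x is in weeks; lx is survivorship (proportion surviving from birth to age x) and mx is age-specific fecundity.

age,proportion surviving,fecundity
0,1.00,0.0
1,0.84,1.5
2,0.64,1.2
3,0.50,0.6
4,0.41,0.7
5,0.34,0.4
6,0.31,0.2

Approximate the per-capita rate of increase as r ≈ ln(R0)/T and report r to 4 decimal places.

R0 = Σ lx·mx = 0 + 1.26 + 0.768 + 0.3 + 0.287 + 0.136 + 0.062 = 2.813
Σ x·lx·mx = 5.896; T = 5.896/2.813 = 2.09598…
r ≈ ln(R0)/T = ln(2.813)/2.09598… = 0.493445… → 0.4934

0.4934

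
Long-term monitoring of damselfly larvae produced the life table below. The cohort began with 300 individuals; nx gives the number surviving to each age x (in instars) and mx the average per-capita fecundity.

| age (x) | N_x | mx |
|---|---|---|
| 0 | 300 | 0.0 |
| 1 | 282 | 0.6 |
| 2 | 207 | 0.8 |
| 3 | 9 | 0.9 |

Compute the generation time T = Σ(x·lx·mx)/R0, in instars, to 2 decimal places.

1.53

lx = nx/n0 = nx/300: 1, 0.94, 0.69, 0.03
lx·mx: 0, 0.564, 0.552, 0.027 → R0 = 1.143
x·lx·mx: 0, 0.564, 1.104, 0.081 → Σ = 1.749
T = 1.749 / 1.143 = 1.530184… → 1.53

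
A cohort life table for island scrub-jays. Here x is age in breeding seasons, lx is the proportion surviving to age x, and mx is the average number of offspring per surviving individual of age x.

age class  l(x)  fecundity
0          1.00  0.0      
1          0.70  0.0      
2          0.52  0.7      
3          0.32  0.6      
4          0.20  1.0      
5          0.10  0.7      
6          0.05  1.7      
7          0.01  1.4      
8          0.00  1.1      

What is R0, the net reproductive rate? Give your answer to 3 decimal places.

0.925

lx·mx by age: 0, 0, 0.364, 0.192, 0.2, 0.07, 0.085, 0.014, 0
R0 = Σ lx·mx = 0.925 → 0.925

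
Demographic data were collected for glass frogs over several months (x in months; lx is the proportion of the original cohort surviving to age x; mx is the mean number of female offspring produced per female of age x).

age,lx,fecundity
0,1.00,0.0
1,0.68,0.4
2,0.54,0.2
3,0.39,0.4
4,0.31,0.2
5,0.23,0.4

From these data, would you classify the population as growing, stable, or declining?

declining

R0 = Σ lx·mx = 0 + 0.272 + 0.108 + 0.156 + 0.062 + 0.092 = 0.69
R0 < 1, so the population is declining.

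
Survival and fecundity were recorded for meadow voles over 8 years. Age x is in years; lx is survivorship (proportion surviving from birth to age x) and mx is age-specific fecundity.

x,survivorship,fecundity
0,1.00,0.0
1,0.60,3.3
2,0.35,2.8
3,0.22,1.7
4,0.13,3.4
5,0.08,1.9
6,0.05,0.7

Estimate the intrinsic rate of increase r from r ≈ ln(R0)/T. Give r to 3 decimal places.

0.700

R0 = Σ lx·mx = 0 + 1.98 + 0.98 + 0.374 + 0.442 + 0.152 + 0.035 = 3.963
Σ x·lx·mx = 7.8; T = 7.8/3.963 = 1.96821…
r ≈ ln(R0)/T = ln(3.963)/1.96821… = 0.69962… → 0.700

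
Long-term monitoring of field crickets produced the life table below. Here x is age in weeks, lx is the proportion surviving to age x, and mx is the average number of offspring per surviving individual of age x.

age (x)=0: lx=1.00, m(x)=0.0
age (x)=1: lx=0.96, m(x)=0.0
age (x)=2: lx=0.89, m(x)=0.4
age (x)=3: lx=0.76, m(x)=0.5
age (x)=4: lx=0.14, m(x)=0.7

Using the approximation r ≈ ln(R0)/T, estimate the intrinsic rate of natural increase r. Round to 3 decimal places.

R0 = Σ lx·mx = 0 + 0 + 0.356 + 0.38 + 0.098 = 0.834
Σ x·lx·mx = 2.244; T = 2.244/0.834 = 2.69065…
r ≈ ln(R0)/T = ln(0.834)/2.69065… = -0.06746… → -0.067

-0.067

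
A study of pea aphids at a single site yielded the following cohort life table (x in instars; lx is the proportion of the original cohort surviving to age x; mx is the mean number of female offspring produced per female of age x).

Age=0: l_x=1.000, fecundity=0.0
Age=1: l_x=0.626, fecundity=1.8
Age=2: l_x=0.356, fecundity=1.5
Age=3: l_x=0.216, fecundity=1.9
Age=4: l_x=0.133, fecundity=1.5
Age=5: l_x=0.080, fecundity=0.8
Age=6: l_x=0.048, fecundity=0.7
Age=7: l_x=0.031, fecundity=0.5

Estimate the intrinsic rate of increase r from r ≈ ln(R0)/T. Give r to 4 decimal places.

0.4266

R0 = Σ lx·mx = 0 + 1.1268 + 0.534 + 0.4104 + 0.1995 + 0.064 + 0.0336 + 0.0155 = 2.3838
Σ x·lx·mx = 4.8541; T = 4.8541/2.3838 = 2.03629…
r ≈ ln(R0)/T = ln(2.3838)/2.03629… = 0.426608… → 0.4266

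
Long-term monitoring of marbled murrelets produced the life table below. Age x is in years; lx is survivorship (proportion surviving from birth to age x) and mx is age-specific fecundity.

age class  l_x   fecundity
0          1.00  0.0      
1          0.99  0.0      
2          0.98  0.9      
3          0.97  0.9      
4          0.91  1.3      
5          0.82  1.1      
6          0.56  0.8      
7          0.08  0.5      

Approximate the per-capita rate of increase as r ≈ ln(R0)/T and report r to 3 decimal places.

R0 = Σ lx·mx = 0 + 0 + 0.882 + 0.873 + 1.183 + 0.902 + 0.448 + 0.04 = 4.328
Σ x·lx·mx = 16.593; T = 16.593/4.328 = 3.83387…
r ≈ ln(R0)/T = ln(4.328)/3.83387… = 0.38215… → 0.382

0.382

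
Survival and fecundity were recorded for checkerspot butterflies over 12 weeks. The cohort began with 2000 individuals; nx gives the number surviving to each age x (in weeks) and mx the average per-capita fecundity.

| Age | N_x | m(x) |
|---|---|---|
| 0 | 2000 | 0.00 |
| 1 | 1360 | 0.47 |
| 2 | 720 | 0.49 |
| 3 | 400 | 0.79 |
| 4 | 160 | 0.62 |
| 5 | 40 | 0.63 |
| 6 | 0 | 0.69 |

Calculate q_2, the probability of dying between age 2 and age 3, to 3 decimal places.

lx = nx/n0 = nx/2000: 1, 0.68, 0.36, 0.2, 0.08, 0.02, 0
q_2 = (l_2 − l_3) / l_2 = (0.36 − 0.2) / 0.36
     = 0.16 / 0.36 = 0.444444… → 0.444

0.444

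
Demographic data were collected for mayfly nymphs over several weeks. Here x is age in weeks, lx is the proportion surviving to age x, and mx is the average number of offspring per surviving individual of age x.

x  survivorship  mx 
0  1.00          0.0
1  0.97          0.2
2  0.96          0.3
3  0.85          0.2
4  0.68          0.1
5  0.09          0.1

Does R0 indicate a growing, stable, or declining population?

declining

R0 = Σ lx·mx = 0 + 0.194 + 0.288 + 0.17 + 0.068 + 0.009 = 0.729
R0 < 1, so the population is declining.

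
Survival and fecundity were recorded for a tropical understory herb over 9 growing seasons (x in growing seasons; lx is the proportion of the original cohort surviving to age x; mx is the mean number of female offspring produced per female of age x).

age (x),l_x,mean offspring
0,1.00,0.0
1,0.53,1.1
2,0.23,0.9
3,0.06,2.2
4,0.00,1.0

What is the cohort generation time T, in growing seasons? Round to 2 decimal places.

1.51

lx·mx: 0, 0.583, 0.207, 0.132, 0 → R0 = 0.922
x·lx·mx: 0, 0.583, 0.414, 0.396, 0 → Σ = 1.393
T = 1.393 / 0.922 = 1.510846… → 1.51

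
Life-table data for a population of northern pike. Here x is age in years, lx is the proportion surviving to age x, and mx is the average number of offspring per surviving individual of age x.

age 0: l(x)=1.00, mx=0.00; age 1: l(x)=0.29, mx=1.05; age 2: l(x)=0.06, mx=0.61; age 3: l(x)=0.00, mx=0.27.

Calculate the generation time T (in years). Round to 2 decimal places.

1.11

lx·mx: 0, 0.3045, 0.0366, 0 → R0 = 0.3411
x·lx·mx: 0, 0.3045, 0.0732, 0 → Σ = 0.3777
T = 0.3777 / 0.3411 = 1.1073… → 1.11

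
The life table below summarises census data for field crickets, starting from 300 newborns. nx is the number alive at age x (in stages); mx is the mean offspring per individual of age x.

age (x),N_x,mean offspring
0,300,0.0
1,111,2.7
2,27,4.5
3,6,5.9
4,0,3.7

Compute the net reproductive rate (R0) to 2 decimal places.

lx = nx/n0 = nx/300: 1, 0.37, 0.09, 0.02, 0
lx·mx by age: 0, 0.999, 0.405, 0.118, 0
R0 = Σ lx·mx = 1.522 → 1.52

1.52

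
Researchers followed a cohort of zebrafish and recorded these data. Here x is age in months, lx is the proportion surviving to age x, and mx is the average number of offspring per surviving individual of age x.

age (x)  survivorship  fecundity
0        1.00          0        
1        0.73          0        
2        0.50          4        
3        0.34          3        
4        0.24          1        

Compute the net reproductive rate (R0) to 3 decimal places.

3.260

lx·mx by age: 0, 0, 2, 1.02, 0.24
R0 = Σ lx·mx = 3.26 → 3.260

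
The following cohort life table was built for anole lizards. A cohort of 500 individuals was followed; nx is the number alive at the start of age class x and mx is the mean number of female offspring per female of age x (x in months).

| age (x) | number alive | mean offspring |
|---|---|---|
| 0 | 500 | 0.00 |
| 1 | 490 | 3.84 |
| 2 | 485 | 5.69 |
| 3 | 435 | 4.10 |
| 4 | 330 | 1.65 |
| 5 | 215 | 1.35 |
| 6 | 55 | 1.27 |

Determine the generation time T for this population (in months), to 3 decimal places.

lx = nx/n0 = nx/500: 1, 0.98, 0.97, 0.87, 0.66, 0.43, 0.11
lx·mx: 0, 3.7632, 5.5193, 3.567, 1.089, 0.5805, 0.1397 → R0 = 14.6587
x·lx·mx: 0, 3.7632, 11.0386, 10.701, 4.356, 2.9025, 0.8382 → Σ = 33.5995
T = 33.5995 / 14.6587 = 2.29212… → 2.292

2.292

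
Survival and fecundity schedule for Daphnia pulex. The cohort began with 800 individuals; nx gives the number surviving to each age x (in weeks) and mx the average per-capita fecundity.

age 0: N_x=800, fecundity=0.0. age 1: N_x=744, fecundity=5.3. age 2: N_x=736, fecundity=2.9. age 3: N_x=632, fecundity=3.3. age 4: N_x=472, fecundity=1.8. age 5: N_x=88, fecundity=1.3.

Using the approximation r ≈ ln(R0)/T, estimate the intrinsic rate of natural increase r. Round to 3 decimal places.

lx = nx/n0 = nx/800: 1, 0.93, 0.92, 0.79, 0.59, 0.11
R0 = Σ lx·mx = 0 + 4.929 + 2.668 + 2.607 + 1.062 + 0.143 = 11.409
Σ x·lx·mx = 23.049; T = 23.049/11.409 = 2.02025…
r ≈ ln(R0)/T = ln(11.409)/2.02025… = 1.205… → 1.205

1.205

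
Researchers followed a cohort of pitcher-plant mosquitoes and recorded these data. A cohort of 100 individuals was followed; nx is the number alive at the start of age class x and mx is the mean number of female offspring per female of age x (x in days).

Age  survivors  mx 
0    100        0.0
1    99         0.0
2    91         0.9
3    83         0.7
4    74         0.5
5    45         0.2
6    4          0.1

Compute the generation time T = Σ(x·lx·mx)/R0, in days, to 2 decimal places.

2.86

lx = nx/n0 = nx/100: 1, 0.99, 0.91, 0.83, 0.74, 0.45, 0.04
lx·mx: 0, 0, 0.819, 0.581, 0.37, 0.09, 0.004 → R0 = 1.864
x·lx·mx: 0, 0, 1.638, 1.743, 1.48, 0.45, 0.024 → Σ = 5.335
T = 5.335 / 1.864 = 2.862124… → 2.86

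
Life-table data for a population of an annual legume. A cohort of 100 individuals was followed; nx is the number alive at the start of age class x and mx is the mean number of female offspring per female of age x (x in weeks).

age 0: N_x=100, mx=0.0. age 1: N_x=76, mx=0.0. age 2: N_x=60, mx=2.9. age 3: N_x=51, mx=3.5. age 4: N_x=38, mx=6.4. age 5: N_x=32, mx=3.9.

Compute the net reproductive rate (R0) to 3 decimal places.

7.205

lx = nx/n0 = nx/100: 1, 0.76, 0.6, 0.51, 0.38, 0.32
lx·mx by age: 0, 0, 1.74, 1.785, 2.432, 1.248
R0 = Σ lx·mx = 7.205 → 7.205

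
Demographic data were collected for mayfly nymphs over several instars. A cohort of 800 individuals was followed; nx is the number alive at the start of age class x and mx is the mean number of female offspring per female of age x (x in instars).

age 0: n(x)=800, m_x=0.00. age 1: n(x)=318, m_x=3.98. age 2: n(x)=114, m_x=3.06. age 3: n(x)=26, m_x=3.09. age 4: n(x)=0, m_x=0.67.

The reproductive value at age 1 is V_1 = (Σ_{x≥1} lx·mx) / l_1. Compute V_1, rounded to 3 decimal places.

lx = nx/n0 = nx/800: 1, 0.3975, 0.1425, 0.0325, 0
lx·mx for x ≥ 1: 1.58205, 0.43605, 0.100425, 0 → sum = 2.118525
V_1 = 2.118525 / l_1 = 2.118525 / 0.3975 = 5.329623… → 5.330

5.330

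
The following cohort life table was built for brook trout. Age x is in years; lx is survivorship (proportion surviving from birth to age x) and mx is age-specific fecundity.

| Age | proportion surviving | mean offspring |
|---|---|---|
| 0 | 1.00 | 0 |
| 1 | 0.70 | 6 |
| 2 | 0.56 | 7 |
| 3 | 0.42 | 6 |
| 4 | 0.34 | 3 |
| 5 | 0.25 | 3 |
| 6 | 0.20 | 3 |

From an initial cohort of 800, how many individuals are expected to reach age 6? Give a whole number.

Expected survivors = N0 · l_6 = 800 × 0.20 = 160 → 160

160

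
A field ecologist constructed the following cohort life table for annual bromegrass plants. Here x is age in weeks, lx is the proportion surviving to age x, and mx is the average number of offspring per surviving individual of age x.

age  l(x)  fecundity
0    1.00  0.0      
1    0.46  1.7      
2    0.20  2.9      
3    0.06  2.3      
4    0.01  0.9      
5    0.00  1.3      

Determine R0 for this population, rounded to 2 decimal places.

lx·mx by age: 0, 0.782, 0.58, 0.138, 0.009, 0
R0 = Σ lx·mx = 1.509 → 1.51

1.51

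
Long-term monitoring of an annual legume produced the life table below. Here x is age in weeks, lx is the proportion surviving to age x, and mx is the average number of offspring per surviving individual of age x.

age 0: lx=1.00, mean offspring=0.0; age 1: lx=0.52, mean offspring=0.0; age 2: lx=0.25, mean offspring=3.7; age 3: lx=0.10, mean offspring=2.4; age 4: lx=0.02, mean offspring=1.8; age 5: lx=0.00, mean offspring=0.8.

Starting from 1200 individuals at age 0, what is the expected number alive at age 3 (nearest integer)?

120

Expected survivors = N0 · l_3 = 1200 × 0.10 = 120 → 120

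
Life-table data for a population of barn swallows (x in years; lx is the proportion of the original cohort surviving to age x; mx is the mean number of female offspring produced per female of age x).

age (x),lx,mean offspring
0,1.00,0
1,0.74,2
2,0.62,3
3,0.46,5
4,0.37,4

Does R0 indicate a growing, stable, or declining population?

R0 = Σ lx·mx = 0 + 1.48 + 1.86 + 2.3 + 1.48 = 7.12
R0 > 1, so the population is growing.

growing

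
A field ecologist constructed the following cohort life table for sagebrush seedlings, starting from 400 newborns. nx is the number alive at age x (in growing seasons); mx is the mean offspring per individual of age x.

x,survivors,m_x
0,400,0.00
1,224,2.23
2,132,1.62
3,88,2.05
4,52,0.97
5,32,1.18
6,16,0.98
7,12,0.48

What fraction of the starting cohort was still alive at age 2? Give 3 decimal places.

l_2 = n_2/n_0 = 132/400 = 0.33 → 0.330

0.330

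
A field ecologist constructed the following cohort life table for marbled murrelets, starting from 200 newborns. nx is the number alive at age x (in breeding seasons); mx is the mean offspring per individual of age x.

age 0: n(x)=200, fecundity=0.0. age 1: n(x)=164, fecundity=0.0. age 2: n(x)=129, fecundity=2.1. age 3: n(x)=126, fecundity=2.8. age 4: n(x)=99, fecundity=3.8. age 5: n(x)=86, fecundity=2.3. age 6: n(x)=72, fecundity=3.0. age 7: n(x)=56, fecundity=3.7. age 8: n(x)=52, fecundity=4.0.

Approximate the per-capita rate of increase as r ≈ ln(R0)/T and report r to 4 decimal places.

lx = nx/n0 = nx/200: 1, 0.82, 0.645, 0.63, 0.495, 0.43, 0.36, 0.28, 0.26
R0 = Σ lx·mx = 0 + 0 + 1.3545 + 1.764 + 1.881 + 0.989 + 1.08 + 1.036 + 1.04 = 9.1445
Σ x·lx·mx = 42.522; T = 42.522/9.1445 = 4.65001…
r ≈ ln(R0)/T = ln(9.1445)/4.65001… = 0.475946… → 0.4759

0.4759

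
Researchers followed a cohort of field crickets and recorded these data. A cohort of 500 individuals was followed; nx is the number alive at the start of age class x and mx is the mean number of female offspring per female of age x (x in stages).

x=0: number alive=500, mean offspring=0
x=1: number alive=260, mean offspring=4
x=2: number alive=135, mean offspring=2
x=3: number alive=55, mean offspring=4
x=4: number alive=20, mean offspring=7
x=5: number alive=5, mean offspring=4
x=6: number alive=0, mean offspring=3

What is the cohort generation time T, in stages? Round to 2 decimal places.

1.72

lx = nx/n0 = nx/500: 1, 0.52, 0.27, 0.11, 0.04, 0.01, 0
lx·mx: 0, 2.08, 0.54, 0.44, 0.28, 0.04, 0 → R0 = 3.38
x·lx·mx: 0, 2.08, 1.08, 1.32, 1.12, 0.2, 0 → Σ = 5.8
T = 5.8 / 3.38 = 1.715976… → 1.72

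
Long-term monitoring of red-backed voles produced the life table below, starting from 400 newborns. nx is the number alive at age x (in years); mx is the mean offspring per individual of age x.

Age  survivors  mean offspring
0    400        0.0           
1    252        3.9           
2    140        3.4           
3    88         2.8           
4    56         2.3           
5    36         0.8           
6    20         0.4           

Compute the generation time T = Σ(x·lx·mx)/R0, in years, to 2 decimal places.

1.81

lx = nx/n0 = nx/400: 1, 0.63, 0.35, 0.22, 0.14, 0.09, 0.05
lx·mx: 0, 2.457, 1.19, 0.616, 0.322, 0.072, 0.02 → R0 = 4.677
x·lx·mx: 0, 2.457, 2.38, 1.848, 1.288, 0.36, 0.12 → Σ = 8.453
T = 8.453 / 4.677 = 1.807355… → 1.81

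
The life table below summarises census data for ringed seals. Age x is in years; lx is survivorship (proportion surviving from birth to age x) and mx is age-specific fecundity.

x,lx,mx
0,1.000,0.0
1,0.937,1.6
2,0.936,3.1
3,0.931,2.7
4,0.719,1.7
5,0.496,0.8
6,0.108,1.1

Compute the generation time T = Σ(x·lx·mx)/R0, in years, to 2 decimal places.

lx·mx: 0, 1.4992, 2.9016, 2.5137, 1.2223, 0.3968, 0.1188 → R0 = 8.6524
x·lx·mx: 0, 1.4992, 5.8032, 7.5411, 4.8892, 1.984, 0.7128 → Σ = 22.4295
T = 22.4295 / 8.6524 = 2.592287… → 2.59

2.59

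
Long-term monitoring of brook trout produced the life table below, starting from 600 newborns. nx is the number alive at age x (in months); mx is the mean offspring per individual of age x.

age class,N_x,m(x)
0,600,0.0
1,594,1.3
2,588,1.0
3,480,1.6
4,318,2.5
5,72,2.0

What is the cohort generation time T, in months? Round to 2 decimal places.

2.66

lx = nx/n0 = nx/600: 1, 0.99, 0.98, 0.8, 0.53, 0.12
lx·mx: 0, 1.287, 0.98, 1.28, 1.325, 0.24 → R0 = 5.112
x·lx·mx: 0, 1.287, 1.96, 3.84, 5.3, 1.2 → Σ = 13.587
T = 13.587 / 5.112 = 2.657864… → 2.66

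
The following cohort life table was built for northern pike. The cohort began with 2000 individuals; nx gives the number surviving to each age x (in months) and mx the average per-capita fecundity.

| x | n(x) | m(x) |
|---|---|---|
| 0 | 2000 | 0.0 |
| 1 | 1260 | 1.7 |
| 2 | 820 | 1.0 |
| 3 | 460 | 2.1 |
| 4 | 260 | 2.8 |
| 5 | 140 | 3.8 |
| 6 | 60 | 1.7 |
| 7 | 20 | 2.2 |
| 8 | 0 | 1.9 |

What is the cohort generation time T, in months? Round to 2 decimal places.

lx = nx/n0 = nx/2000: 1, 0.63, 0.41, 0.23, 0.13, 0.07, 0.03, 0.01, 0
lx·mx: 0, 1.071, 0.41, 0.483, 0.364, 0.266, 0.051, 0.022, 0 → R0 = 2.667
x·lx·mx: 0, 1.071, 0.82, 1.449, 1.456, 1.33, 0.306, 0.154, 0 → Σ = 6.586
T = 6.586 / 2.667 = 2.469441… → 2.47

2.47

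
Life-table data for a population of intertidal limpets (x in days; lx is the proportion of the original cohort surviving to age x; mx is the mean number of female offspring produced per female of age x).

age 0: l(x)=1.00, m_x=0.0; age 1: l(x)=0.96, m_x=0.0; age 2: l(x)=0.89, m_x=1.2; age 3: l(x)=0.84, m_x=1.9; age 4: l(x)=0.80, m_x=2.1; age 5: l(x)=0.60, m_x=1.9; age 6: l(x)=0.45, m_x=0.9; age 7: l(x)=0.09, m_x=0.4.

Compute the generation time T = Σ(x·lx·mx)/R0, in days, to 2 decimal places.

3.72

lx·mx: 0, 0, 1.068, 1.596, 1.68, 1.14, 0.405, 0.036 → R0 = 5.925
x·lx·mx: 0, 0, 2.136, 4.788, 6.72, 5.7, 2.43, 0.252 → Σ = 22.026
T = 22.026 / 5.925 = 3.717468… → 3.72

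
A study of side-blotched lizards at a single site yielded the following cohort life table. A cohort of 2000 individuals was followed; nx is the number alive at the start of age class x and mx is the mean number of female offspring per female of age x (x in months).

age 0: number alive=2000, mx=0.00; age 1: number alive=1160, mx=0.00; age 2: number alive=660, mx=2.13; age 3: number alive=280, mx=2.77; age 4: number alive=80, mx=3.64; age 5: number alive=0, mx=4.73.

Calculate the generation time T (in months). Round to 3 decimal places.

2.549

lx = nx/n0 = nx/2000: 1, 0.58, 0.33, 0.14, 0.04, 0
lx·mx: 0, 0, 0.7029, 0.3878, 0.1456, 0 → R0 = 1.2363
x·lx·mx: 0, 0, 1.4058, 1.1634, 0.5824, 0 → Σ = 3.1516
T = 3.1516 / 1.2363 = 2.549219… → 2.549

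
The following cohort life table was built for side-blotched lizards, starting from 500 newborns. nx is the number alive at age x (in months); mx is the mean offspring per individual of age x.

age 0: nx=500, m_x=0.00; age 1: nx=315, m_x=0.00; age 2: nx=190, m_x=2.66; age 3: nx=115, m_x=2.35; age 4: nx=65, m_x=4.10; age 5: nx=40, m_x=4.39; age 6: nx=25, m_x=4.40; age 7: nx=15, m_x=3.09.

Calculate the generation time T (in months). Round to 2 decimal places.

3.46

lx = nx/n0 = nx/500: 1, 0.63, 0.38, 0.23, 0.13, 0.08, 0.05, 0.03
lx·mx: 0, 0, 1.0108, 0.5405, 0.533, 0.3512, 0.22, 0.0927 → R0 = 2.7482
x·lx·mx: 0, 0, 2.0216, 1.6215, 2.132, 1.756, 1.32, 0.6489 → Σ = 9.5
T = 9.5 / 2.7482 = 3.456808… → 3.46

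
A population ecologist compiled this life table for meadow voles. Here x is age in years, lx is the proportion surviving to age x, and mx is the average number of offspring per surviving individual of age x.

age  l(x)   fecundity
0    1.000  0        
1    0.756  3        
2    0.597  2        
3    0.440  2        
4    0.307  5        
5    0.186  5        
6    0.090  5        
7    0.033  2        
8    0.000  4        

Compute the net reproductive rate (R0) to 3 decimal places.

lx·mx by age: 0, 2.268, 1.194, 0.88, 1.535, 0.93, 0.45, 0.066, 0
R0 = Σ lx·mx = 7.323 → 7.323

7.323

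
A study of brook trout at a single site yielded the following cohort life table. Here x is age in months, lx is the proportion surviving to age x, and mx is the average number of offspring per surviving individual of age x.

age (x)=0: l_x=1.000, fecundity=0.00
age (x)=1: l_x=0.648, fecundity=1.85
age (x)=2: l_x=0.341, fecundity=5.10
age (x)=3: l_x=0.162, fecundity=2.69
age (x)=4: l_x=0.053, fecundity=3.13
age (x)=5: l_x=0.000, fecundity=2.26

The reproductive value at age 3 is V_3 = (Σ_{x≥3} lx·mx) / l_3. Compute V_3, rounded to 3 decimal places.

lx·mx for x ≥ 3: 0.43578, 0.16589, 0 → sum = 0.60167
V_3 = 0.60167 / l_3 = 0.60167 / 0.162 = 3.714012… → 3.714

3.714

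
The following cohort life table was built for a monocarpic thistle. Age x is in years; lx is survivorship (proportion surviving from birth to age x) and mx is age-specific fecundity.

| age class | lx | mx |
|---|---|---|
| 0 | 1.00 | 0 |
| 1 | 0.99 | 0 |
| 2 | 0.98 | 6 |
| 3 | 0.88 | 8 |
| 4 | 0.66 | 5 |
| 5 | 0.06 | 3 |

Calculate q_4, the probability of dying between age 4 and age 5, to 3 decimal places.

q_4 = (l_4 − l_5) / l_4 = (0.66 − 0.06) / 0.66
     = 0.6 / 0.66 = 0.909091… → 0.909

0.909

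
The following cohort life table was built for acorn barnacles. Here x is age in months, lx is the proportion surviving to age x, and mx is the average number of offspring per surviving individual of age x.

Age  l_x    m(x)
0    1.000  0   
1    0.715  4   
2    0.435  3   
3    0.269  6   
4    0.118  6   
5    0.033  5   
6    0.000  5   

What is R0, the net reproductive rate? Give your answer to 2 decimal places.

lx·mx by age: 0, 2.86, 1.305, 1.614, 0.708, 0.165, 0
R0 = Σ lx·mx = 6.652 → 6.65

6.65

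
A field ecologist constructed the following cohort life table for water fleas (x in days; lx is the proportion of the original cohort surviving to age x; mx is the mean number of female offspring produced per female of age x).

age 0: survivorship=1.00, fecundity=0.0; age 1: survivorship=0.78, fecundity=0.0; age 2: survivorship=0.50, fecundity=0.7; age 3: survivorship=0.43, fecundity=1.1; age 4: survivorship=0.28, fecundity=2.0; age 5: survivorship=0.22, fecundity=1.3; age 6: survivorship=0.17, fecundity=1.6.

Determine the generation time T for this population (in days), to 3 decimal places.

3.823

lx·mx: 0, 0, 0.35, 0.473, 0.56, 0.286, 0.272 → R0 = 1.941
x·lx·mx: 0, 0, 0.7, 1.419, 2.24, 1.43, 1.632 → Σ = 7.421
T = 7.421 / 1.941 = 3.823287… → 3.823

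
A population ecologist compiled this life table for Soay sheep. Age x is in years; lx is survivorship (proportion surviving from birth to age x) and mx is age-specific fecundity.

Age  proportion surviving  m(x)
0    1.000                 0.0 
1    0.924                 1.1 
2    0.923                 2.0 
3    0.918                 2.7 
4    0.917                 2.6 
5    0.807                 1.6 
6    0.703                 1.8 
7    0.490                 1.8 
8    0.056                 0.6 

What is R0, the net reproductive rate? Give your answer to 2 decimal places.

lx·mx by age: 0, 1.0164, 1.846, 2.4786, 2.3842, 1.2912, 1.2654, 0.882, 0.0336
R0 = Σ lx·mx = 11.1974 → 11.20

11.20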